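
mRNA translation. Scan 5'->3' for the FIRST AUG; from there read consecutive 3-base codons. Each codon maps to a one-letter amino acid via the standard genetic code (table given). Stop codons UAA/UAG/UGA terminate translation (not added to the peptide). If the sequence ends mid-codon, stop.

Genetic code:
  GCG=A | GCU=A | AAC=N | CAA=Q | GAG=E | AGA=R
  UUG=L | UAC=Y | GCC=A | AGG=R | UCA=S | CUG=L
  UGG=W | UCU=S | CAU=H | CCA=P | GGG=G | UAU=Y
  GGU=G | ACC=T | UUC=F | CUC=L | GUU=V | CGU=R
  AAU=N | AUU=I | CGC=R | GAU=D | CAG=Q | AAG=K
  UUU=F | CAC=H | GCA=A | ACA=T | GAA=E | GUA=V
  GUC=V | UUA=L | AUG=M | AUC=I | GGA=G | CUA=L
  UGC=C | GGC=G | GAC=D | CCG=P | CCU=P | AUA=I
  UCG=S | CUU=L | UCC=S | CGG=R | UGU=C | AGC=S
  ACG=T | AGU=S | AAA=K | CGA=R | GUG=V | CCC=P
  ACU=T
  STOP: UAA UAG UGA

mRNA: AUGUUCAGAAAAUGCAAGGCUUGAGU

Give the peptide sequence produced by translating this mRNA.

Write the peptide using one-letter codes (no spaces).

start AUG at pos 0
pos 0: AUG -> M; peptide=M
pos 3: UUC -> F; peptide=MF
pos 6: AGA -> R; peptide=MFR
pos 9: AAA -> K; peptide=MFRK
pos 12: UGC -> C; peptide=MFRKC
pos 15: AAG -> K; peptide=MFRKCK
pos 18: GCU -> A; peptide=MFRKCKA
pos 21: UGA -> STOP

Answer: MFRKCKA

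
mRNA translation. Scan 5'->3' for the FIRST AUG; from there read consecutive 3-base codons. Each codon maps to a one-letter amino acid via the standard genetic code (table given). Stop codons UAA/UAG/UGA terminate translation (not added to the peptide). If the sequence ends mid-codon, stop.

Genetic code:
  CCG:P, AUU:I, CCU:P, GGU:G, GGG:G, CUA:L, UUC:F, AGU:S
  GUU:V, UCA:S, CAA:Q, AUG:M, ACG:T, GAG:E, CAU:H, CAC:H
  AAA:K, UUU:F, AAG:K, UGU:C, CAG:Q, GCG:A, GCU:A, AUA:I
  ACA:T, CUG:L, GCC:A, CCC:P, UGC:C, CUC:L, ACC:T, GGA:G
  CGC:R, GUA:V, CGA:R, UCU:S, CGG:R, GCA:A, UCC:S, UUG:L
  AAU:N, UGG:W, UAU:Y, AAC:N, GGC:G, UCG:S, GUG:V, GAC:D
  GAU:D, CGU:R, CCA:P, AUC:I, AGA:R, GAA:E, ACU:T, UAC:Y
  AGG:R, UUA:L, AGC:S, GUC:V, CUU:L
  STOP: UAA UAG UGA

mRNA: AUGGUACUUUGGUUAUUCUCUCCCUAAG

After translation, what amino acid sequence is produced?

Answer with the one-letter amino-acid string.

start AUG at pos 0
pos 0: AUG -> M; peptide=M
pos 3: GUA -> V; peptide=MV
pos 6: CUU -> L; peptide=MVL
pos 9: UGG -> W; peptide=MVLW
pos 12: UUA -> L; peptide=MVLWL
pos 15: UUC -> F; peptide=MVLWLF
pos 18: UCU -> S; peptide=MVLWLFS
pos 21: CCC -> P; peptide=MVLWLFSP
pos 24: UAA -> STOP

Answer: MVLWLFSP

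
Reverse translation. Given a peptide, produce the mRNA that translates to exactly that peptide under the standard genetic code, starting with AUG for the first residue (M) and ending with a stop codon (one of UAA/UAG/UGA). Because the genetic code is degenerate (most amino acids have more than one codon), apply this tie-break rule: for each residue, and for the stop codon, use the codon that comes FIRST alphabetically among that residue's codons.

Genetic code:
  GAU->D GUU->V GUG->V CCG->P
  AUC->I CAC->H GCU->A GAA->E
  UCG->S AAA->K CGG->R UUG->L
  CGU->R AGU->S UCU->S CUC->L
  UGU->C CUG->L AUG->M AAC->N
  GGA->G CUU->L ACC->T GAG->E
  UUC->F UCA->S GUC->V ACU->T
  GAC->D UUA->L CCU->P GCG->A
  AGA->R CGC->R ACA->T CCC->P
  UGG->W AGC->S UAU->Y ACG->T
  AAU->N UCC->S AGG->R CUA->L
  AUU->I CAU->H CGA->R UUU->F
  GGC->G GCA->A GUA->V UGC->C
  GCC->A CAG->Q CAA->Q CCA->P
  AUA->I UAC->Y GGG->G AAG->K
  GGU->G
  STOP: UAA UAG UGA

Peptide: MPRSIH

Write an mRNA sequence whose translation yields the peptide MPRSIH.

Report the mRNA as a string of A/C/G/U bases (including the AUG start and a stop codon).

Answer: mRNA: AUGCCAAGAAGCAUACACUAA

Derivation:
residue 1: M -> AUG (start codon)
residue 2: P codons sorted = CCA,CCC,CCG,CCU -> pick first = CCA
residue 3: R codons sorted = AGA,AGG,CGA,CGC,CGG,CGU -> pick first = AGA
residue 4: S codons sorted = AGC,AGU,UCA,UCC,UCG,UCU -> pick first = AGC
residue 5: I codons sorted = AUA,AUC,AUU -> pick first = AUA
residue 6: H codons sorted = CAC,CAU -> pick first = CAC
terminator: stop codons sorted = UAA,UAG,UGA -> pick first = UAA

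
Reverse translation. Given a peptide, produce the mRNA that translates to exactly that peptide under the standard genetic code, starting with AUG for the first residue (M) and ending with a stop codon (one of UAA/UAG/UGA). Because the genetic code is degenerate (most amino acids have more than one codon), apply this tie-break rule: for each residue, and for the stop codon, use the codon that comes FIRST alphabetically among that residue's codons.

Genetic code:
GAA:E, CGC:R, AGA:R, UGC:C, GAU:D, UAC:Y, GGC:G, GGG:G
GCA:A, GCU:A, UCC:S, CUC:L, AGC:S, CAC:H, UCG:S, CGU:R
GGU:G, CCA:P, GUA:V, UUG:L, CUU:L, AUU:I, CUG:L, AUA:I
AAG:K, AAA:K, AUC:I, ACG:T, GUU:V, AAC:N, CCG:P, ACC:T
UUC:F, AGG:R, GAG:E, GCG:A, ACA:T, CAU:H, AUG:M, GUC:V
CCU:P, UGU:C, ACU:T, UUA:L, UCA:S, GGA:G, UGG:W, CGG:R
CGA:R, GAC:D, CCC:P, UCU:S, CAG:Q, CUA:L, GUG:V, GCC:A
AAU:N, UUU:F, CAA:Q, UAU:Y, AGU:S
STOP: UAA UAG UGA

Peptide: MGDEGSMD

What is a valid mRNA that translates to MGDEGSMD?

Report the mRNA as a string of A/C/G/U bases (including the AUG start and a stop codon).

residue 1: M -> AUG (start codon)
residue 2: G codons sorted = GGA,GGC,GGG,GGU -> pick first = GGA
residue 3: D codons sorted = GAC,GAU -> pick first = GAC
residue 4: E codons sorted = GAA,GAG -> pick first = GAA
residue 5: G codons sorted = GGA,GGC,GGG,GGU -> pick first = GGA
residue 6: S codons sorted = AGC,AGU,UCA,UCC,UCG,UCU -> pick first = AGC
residue 7: M -> AUG (only codon)
residue 8: D codons sorted = GAC,GAU -> pick first = GAC
terminator: stop codons sorted = UAA,UAG,UGA -> pick first = UAA

Answer: mRNA: AUGGGAGACGAAGGAAGCAUGGACUAA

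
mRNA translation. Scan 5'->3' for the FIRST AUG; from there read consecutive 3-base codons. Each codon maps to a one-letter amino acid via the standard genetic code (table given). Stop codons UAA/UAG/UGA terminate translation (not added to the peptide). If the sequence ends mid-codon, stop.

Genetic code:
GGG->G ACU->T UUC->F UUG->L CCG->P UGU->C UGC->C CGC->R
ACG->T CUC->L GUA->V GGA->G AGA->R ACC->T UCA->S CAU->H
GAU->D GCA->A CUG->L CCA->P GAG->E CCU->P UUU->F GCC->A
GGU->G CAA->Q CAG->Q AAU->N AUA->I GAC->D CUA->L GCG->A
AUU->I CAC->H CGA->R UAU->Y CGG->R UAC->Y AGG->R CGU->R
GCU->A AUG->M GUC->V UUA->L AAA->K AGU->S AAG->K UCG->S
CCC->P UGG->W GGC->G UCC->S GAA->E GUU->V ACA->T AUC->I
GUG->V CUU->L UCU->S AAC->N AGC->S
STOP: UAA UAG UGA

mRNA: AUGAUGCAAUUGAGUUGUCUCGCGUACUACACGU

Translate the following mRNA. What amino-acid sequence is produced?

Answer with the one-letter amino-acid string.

start AUG at pos 0
pos 0: AUG -> M; peptide=M
pos 3: AUG -> M; peptide=MM
pos 6: CAA -> Q; peptide=MMQ
pos 9: UUG -> L; peptide=MMQL
pos 12: AGU -> S; peptide=MMQLS
pos 15: UGU -> C; peptide=MMQLSC
pos 18: CUC -> L; peptide=MMQLSCL
pos 21: GCG -> A; peptide=MMQLSCLA
pos 24: UAC -> Y; peptide=MMQLSCLAY
pos 27: UAC -> Y; peptide=MMQLSCLAYY
pos 30: ACG -> T; peptide=MMQLSCLAYYT
pos 33: only 1 nt remain (<3), stop (end of mRNA)

Answer: MMQLSCLAYYT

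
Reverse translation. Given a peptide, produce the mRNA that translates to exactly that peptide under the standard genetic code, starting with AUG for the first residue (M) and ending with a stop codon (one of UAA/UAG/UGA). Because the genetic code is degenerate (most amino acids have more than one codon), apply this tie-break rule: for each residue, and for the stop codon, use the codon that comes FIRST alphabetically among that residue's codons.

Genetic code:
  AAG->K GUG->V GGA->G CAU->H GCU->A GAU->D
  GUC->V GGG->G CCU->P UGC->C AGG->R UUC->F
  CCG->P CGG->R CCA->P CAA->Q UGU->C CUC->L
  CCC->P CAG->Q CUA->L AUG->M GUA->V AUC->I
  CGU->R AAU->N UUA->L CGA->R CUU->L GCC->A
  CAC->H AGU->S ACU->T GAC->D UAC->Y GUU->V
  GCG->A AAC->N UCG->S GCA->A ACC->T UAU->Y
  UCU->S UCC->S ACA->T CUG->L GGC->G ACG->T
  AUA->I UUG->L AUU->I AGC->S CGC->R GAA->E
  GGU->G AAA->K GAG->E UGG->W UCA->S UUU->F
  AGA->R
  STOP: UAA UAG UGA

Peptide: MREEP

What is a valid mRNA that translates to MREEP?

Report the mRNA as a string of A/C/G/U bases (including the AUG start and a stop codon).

residue 1: M -> AUG (start codon)
residue 2: R codons sorted = AGA,AGG,CGA,CGC,CGG,CGU -> pick first = AGA
residue 3: E codons sorted = GAA,GAG -> pick first = GAA
residue 4: E codons sorted = GAA,GAG -> pick first = GAA
residue 5: P codons sorted = CCA,CCC,CCG,CCU -> pick first = CCA
terminator: stop codons sorted = UAA,UAG,UGA -> pick first = UAA

Answer: mRNA: AUGAGAGAAGAACCAUAA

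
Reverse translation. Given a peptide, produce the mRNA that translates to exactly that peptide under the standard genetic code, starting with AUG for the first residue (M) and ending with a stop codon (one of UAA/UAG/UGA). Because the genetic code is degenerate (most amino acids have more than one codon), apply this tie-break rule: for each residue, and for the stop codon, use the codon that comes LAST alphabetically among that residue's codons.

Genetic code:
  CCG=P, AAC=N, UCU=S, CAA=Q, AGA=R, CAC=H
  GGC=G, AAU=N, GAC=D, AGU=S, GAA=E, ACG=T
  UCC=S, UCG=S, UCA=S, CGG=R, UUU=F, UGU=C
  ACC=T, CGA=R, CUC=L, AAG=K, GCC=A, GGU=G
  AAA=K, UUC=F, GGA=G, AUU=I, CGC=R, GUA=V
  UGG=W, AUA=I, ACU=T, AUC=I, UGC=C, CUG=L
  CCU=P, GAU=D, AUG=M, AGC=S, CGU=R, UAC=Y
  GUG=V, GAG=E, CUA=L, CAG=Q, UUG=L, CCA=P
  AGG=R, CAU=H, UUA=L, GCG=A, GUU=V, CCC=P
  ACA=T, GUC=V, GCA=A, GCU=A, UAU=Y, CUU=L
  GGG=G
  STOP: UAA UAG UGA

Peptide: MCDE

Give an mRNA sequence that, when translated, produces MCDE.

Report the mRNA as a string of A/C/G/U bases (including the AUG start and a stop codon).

residue 1: M -> AUG (start codon)
residue 2: C codons sorted = UGC,UGU -> pick last = UGU
residue 3: D codons sorted = GAC,GAU -> pick last = GAU
residue 4: E codons sorted = GAA,GAG -> pick last = GAG
terminator: stop codons sorted = UAA,UAG,UGA -> pick last = UGA

Answer: mRNA: AUGUGUGAUGAGUGA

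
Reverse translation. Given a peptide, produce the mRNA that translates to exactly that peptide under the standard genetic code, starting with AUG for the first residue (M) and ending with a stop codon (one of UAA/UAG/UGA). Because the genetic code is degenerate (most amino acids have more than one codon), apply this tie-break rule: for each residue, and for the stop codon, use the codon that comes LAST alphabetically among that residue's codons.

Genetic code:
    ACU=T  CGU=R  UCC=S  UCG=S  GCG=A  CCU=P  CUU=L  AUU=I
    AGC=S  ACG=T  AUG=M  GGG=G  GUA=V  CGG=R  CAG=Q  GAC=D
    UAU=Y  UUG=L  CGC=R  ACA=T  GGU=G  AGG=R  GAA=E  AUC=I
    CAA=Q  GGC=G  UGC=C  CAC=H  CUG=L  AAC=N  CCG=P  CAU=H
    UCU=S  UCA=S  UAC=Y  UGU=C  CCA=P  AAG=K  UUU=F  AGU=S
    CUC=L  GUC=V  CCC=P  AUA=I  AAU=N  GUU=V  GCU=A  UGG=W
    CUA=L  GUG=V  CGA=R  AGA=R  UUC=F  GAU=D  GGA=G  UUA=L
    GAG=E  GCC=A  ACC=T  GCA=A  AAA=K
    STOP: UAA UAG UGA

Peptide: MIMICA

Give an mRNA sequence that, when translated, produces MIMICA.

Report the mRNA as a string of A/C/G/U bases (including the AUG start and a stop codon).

residue 1: M -> AUG (start codon)
residue 2: I codons sorted = AUA,AUC,AUU -> pick last = AUU
residue 3: M -> AUG (only codon)
residue 4: I codons sorted = AUA,AUC,AUU -> pick last = AUU
residue 5: C codons sorted = UGC,UGU -> pick last = UGU
residue 6: A codons sorted = GCA,GCC,GCG,GCU -> pick last = GCU
terminator: stop codons sorted = UAA,UAG,UGA -> pick last = UGA

Answer: mRNA: AUGAUUAUGAUUUGUGCUUGA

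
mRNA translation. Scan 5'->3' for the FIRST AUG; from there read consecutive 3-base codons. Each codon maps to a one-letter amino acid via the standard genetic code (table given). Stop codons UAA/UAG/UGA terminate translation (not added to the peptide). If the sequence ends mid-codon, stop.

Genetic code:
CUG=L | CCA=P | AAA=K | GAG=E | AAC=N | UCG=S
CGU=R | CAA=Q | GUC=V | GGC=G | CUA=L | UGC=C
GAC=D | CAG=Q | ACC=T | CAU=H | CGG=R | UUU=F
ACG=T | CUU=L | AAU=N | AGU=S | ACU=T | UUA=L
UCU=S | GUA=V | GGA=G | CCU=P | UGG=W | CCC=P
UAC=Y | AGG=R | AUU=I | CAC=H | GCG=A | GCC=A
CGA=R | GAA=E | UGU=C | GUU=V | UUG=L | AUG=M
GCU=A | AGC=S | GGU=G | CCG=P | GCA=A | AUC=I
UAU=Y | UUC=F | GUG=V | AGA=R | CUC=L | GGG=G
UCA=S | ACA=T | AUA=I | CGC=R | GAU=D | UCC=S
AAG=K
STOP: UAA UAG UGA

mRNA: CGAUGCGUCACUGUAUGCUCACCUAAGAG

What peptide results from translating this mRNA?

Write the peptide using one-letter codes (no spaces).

Answer: MRHCMLT

Derivation:
start AUG at pos 2
pos 2: AUG -> M; peptide=M
pos 5: CGU -> R; peptide=MR
pos 8: CAC -> H; peptide=MRH
pos 11: UGU -> C; peptide=MRHC
pos 14: AUG -> M; peptide=MRHCM
pos 17: CUC -> L; peptide=MRHCML
pos 20: ACC -> T; peptide=MRHCMLT
pos 23: UAA -> STOP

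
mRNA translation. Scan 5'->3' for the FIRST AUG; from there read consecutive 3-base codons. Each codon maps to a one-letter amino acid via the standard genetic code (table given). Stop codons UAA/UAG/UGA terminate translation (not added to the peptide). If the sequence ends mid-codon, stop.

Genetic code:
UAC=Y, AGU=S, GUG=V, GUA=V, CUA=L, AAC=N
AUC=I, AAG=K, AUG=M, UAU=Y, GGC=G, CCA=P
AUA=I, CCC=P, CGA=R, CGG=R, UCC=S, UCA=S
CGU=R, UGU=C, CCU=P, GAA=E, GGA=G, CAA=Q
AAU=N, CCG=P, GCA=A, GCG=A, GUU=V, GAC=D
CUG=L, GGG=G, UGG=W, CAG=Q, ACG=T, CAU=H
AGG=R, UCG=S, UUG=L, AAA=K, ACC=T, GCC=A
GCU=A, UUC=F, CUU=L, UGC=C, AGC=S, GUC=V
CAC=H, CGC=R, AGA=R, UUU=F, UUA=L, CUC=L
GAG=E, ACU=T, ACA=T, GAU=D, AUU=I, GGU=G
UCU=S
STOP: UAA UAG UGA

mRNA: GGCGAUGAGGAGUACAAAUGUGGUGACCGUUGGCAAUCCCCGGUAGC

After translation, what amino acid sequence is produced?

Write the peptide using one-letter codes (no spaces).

start AUG at pos 4
pos 4: AUG -> M; peptide=M
pos 7: AGG -> R; peptide=MR
pos 10: AGU -> S; peptide=MRS
pos 13: ACA -> T; peptide=MRST
pos 16: AAU -> N; peptide=MRSTN
pos 19: GUG -> V; peptide=MRSTNV
pos 22: GUG -> V; peptide=MRSTNVV
pos 25: ACC -> T; peptide=MRSTNVVT
pos 28: GUU -> V; peptide=MRSTNVVTV
pos 31: GGC -> G; peptide=MRSTNVVTVG
pos 34: AAU -> N; peptide=MRSTNVVTVGN
pos 37: CCC -> P; peptide=MRSTNVVTVGNP
pos 40: CGG -> R; peptide=MRSTNVVTVGNPR
pos 43: UAG -> STOP

Answer: MRSTNVVTVGNPR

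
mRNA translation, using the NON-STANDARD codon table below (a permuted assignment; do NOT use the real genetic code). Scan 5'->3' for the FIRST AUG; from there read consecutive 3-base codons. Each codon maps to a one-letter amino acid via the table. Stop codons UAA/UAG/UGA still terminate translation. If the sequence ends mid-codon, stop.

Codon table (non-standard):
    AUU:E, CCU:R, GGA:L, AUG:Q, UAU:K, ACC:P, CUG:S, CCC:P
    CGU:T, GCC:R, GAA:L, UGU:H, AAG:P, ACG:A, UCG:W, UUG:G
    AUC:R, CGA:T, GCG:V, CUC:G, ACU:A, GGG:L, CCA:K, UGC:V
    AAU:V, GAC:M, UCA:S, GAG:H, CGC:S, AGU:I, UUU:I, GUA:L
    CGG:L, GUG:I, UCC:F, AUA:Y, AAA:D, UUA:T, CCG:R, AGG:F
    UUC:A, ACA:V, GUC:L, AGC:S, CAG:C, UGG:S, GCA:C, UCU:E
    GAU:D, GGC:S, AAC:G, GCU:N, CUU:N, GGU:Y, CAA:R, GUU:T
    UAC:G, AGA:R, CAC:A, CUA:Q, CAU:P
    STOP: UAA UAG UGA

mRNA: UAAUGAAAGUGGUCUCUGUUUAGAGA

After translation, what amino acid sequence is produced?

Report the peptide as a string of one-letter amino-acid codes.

start AUG at pos 2
pos 2: AUG -> Q; peptide=Q
pos 5: AAA -> D; peptide=QD
pos 8: GUG -> I; peptide=QDI
pos 11: GUC -> L; peptide=QDIL
pos 14: UCU -> E; peptide=QDILE
pos 17: GUU -> T; peptide=QDILET
pos 20: UAG -> STOP

Answer: QDILET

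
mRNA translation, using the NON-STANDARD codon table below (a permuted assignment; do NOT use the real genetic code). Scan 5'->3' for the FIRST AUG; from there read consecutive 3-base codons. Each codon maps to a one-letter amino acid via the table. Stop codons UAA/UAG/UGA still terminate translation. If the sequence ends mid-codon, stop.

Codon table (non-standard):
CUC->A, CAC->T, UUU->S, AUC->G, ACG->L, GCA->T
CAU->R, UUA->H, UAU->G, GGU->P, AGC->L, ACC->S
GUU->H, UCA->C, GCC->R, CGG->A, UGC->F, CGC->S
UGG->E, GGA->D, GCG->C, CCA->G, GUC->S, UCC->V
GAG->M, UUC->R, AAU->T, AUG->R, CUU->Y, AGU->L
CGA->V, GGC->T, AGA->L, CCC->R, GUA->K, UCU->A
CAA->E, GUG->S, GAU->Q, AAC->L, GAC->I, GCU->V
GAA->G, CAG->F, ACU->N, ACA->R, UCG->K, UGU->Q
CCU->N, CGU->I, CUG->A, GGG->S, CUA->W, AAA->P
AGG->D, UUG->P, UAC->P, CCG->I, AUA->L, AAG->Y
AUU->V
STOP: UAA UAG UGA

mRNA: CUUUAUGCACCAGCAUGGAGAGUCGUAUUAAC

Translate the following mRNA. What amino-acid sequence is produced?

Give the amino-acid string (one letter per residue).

start AUG at pos 4
pos 4: AUG -> R; peptide=R
pos 7: CAC -> T; peptide=RT
pos 10: CAG -> F; peptide=RTF
pos 13: CAU -> R; peptide=RTFR
pos 16: GGA -> D; peptide=RTFRD
pos 19: GAG -> M; peptide=RTFRDM
pos 22: UCG -> K; peptide=RTFRDMK
pos 25: UAU -> G; peptide=RTFRDMKG
pos 28: UAA -> STOP

Answer: RTFRDMKG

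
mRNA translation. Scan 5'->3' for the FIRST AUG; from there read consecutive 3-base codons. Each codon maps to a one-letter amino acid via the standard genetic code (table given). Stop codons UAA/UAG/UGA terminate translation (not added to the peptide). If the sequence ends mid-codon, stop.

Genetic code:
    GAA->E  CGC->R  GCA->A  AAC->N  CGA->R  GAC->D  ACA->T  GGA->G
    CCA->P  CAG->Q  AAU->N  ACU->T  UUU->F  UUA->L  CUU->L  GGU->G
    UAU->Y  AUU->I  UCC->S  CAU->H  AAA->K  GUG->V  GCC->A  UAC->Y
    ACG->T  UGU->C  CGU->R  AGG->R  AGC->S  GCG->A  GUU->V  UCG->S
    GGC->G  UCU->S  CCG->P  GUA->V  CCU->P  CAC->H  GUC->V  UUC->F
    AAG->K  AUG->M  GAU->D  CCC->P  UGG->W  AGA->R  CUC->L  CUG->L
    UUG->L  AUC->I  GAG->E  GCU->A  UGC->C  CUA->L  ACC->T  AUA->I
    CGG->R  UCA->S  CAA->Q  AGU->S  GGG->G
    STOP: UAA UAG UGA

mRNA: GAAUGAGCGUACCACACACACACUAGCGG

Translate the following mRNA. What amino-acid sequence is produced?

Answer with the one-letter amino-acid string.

Answer: MSVPHTH

Derivation:
start AUG at pos 2
pos 2: AUG -> M; peptide=M
pos 5: AGC -> S; peptide=MS
pos 8: GUA -> V; peptide=MSV
pos 11: CCA -> P; peptide=MSVP
pos 14: CAC -> H; peptide=MSVPH
pos 17: ACA -> T; peptide=MSVPHT
pos 20: CAC -> H; peptide=MSVPHTH
pos 23: UAG -> STOP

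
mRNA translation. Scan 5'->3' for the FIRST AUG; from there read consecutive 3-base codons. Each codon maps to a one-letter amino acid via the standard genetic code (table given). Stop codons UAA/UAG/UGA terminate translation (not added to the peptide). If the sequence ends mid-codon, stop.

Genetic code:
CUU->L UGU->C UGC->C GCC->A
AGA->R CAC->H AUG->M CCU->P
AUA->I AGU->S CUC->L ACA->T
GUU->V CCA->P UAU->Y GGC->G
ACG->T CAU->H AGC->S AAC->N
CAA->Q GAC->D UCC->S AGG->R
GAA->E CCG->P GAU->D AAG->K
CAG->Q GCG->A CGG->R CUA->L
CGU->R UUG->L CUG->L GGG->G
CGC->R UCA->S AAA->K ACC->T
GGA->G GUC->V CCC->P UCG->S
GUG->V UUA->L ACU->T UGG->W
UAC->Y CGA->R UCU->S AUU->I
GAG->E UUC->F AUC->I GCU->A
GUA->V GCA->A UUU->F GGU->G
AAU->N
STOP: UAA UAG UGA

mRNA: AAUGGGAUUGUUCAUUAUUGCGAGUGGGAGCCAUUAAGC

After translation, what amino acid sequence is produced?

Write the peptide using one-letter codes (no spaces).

Answer: MGLFIIASGSH

Derivation:
start AUG at pos 1
pos 1: AUG -> M; peptide=M
pos 4: GGA -> G; peptide=MG
pos 7: UUG -> L; peptide=MGL
pos 10: UUC -> F; peptide=MGLF
pos 13: AUU -> I; peptide=MGLFI
pos 16: AUU -> I; peptide=MGLFII
pos 19: GCG -> A; peptide=MGLFIIA
pos 22: AGU -> S; peptide=MGLFIIAS
pos 25: GGG -> G; peptide=MGLFIIASG
pos 28: AGC -> S; peptide=MGLFIIASGS
pos 31: CAU -> H; peptide=MGLFIIASGSH
pos 34: UAA -> STOP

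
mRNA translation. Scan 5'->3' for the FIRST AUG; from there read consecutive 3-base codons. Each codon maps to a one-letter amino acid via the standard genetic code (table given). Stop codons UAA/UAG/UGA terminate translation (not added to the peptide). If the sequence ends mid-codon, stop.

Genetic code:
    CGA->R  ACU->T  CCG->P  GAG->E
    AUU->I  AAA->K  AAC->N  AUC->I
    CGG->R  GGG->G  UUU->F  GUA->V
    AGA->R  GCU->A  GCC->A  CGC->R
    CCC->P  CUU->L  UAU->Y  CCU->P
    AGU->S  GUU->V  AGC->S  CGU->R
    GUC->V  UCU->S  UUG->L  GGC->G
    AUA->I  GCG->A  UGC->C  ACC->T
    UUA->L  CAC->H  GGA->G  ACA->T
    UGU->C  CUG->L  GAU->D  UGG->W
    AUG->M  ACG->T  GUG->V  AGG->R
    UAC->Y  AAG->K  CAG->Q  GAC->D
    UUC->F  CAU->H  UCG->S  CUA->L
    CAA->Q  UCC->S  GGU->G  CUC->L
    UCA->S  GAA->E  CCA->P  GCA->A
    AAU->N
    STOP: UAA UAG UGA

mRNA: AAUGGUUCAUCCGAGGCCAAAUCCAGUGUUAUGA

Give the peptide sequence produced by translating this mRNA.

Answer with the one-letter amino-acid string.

start AUG at pos 1
pos 1: AUG -> M; peptide=M
pos 4: GUU -> V; peptide=MV
pos 7: CAU -> H; peptide=MVH
pos 10: CCG -> P; peptide=MVHP
pos 13: AGG -> R; peptide=MVHPR
pos 16: CCA -> P; peptide=MVHPRP
pos 19: AAU -> N; peptide=MVHPRPN
pos 22: CCA -> P; peptide=MVHPRPNP
pos 25: GUG -> V; peptide=MVHPRPNPV
pos 28: UUA -> L; peptide=MVHPRPNPVL
pos 31: UGA -> STOP

Answer: MVHPRPNPVL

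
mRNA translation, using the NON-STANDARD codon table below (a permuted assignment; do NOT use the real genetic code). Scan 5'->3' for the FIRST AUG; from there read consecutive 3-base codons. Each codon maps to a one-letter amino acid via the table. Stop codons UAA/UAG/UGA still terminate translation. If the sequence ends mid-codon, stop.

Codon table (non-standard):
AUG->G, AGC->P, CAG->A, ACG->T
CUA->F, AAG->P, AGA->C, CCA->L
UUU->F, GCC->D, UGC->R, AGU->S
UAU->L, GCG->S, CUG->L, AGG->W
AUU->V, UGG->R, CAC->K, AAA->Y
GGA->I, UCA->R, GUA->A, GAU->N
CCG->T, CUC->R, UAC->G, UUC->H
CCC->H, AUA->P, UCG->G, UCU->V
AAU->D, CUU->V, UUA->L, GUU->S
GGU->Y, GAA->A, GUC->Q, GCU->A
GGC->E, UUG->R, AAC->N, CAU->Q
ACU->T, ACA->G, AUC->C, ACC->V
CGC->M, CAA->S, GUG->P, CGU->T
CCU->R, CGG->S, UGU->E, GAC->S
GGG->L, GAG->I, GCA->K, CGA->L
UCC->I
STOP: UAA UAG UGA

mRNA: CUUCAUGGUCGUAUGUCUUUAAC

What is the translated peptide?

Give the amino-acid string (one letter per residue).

Answer: GQAEV

Derivation:
start AUG at pos 4
pos 4: AUG -> G; peptide=G
pos 7: GUC -> Q; peptide=GQ
pos 10: GUA -> A; peptide=GQA
pos 13: UGU -> E; peptide=GQAE
pos 16: CUU -> V; peptide=GQAEV
pos 19: UAA -> STOP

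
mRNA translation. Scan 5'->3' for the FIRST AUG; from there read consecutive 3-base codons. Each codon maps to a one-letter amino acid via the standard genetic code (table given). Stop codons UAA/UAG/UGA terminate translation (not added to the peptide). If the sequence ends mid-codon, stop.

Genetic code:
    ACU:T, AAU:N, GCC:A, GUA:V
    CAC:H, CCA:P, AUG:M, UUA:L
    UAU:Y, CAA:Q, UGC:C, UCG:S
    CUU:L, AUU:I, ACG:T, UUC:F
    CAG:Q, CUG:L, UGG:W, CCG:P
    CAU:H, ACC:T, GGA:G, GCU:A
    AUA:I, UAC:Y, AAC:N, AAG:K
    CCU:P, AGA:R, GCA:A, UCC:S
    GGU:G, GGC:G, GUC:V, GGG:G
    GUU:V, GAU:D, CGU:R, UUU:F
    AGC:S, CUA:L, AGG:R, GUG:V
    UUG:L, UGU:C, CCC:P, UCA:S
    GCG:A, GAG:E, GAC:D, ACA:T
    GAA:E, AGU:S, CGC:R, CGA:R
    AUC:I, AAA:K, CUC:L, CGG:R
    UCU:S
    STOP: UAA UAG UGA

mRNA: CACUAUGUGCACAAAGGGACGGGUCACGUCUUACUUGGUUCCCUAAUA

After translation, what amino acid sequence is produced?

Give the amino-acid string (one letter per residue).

start AUG at pos 4
pos 4: AUG -> M; peptide=M
pos 7: UGC -> C; peptide=MC
pos 10: ACA -> T; peptide=MCT
pos 13: AAG -> K; peptide=MCTK
pos 16: GGA -> G; peptide=MCTKG
pos 19: CGG -> R; peptide=MCTKGR
pos 22: GUC -> V; peptide=MCTKGRV
pos 25: ACG -> T; peptide=MCTKGRVT
pos 28: UCU -> S; peptide=MCTKGRVTS
pos 31: UAC -> Y; peptide=MCTKGRVTSY
pos 34: UUG -> L; peptide=MCTKGRVTSYL
pos 37: GUU -> V; peptide=MCTKGRVTSYLV
pos 40: CCC -> P; peptide=MCTKGRVTSYLVP
pos 43: UAA -> STOP

Answer: MCTKGRVTSYLVP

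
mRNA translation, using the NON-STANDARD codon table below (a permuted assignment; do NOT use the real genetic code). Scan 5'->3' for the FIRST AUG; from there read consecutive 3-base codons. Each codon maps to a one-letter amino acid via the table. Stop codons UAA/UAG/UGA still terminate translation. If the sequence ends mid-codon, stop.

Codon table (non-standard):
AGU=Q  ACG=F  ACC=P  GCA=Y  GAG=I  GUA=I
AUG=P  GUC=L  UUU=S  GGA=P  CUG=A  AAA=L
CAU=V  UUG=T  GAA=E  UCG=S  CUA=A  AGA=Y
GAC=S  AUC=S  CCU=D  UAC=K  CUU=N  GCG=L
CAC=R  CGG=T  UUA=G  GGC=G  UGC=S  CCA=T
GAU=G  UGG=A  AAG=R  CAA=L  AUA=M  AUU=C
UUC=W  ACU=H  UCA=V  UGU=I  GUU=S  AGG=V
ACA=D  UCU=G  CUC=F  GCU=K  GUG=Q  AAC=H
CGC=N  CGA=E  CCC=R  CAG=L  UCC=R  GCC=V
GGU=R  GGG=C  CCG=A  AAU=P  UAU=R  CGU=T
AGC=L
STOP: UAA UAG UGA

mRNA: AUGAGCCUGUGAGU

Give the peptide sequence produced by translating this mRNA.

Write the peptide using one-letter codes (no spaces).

Answer: PLA

Derivation:
start AUG at pos 0
pos 0: AUG -> P; peptide=P
pos 3: AGC -> L; peptide=PL
pos 6: CUG -> A; peptide=PLA
pos 9: UGA -> STOP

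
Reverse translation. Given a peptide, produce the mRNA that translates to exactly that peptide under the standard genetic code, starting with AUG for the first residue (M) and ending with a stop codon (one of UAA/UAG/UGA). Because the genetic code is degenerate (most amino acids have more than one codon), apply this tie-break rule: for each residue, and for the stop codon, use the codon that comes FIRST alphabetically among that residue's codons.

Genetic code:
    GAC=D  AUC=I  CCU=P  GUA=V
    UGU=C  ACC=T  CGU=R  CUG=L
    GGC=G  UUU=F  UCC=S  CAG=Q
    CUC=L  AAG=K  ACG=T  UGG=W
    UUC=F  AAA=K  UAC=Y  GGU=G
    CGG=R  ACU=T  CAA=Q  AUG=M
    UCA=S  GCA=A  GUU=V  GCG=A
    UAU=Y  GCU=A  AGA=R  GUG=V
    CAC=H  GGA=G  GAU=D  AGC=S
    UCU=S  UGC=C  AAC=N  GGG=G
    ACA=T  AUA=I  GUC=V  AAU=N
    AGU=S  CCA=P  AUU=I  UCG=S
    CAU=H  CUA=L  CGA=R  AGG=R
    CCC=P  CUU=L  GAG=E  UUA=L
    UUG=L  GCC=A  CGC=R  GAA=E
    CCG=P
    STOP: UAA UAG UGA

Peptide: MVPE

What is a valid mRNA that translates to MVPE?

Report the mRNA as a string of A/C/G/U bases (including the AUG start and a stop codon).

residue 1: M -> AUG (start codon)
residue 2: V codons sorted = GUA,GUC,GUG,GUU -> pick first = GUA
residue 3: P codons sorted = CCA,CCC,CCG,CCU -> pick first = CCA
residue 4: E codons sorted = GAA,GAG -> pick first = GAA
terminator: stop codons sorted = UAA,UAG,UGA -> pick first = UAA

Answer: mRNA: AUGGUACCAGAAUAA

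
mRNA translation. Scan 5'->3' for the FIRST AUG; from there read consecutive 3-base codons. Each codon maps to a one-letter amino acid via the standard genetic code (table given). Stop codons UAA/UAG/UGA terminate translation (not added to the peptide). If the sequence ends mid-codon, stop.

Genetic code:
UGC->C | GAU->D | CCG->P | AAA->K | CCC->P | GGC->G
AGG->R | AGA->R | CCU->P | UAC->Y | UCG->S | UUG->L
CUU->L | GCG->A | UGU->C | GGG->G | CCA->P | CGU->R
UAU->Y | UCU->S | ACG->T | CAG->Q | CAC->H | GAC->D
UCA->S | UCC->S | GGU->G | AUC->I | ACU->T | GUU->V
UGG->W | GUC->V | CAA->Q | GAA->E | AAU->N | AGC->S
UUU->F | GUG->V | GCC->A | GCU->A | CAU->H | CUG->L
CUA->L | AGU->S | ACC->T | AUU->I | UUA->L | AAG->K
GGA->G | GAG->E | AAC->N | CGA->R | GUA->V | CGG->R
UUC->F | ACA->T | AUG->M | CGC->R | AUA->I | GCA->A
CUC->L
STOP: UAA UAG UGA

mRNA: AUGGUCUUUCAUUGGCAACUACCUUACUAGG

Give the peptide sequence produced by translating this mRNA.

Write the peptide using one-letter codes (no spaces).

start AUG at pos 0
pos 0: AUG -> M; peptide=M
pos 3: GUC -> V; peptide=MV
pos 6: UUU -> F; peptide=MVF
pos 9: CAU -> H; peptide=MVFH
pos 12: UGG -> W; peptide=MVFHW
pos 15: CAA -> Q; peptide=MVFHWQ
pos 18: CUA -> L; peptide=MVFHWQL
pos 21: CCU -> P; peptide=MVFHWQLP
pos 24: UAC -> Y; peptide=MVFHWQLPY
pos 27: UAG -> STOP

Answer: MVFHWQLPY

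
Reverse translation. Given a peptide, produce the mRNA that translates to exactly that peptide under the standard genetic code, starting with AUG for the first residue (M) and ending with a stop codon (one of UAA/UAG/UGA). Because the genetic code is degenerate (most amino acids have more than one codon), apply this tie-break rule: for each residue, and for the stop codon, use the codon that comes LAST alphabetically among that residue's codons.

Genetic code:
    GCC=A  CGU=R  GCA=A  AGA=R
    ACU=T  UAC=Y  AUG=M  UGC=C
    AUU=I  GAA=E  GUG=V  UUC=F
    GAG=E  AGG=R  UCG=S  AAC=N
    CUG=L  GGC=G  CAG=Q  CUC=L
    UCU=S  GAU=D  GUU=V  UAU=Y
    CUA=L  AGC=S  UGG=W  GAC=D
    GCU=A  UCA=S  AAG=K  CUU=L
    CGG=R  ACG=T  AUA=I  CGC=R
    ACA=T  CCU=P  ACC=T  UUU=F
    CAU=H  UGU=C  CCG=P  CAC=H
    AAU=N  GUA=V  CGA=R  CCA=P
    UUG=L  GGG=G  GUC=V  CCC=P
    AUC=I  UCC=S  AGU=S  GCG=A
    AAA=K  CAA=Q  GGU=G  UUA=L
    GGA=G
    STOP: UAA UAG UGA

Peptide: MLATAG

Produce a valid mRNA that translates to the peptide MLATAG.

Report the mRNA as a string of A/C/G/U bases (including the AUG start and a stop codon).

residue 1: M -> AUG (start codon)
residue 2: L codons sorted = CUA,CUC,CUG,CUU,UUA,UUG -> pick last = UUG
residue 3: A codons sorted = GCA,GCC,GCG,GCU -> pick last = GCU
residue 4: T codons sorted = ACA,ACC,ACG,ACU -> pick last = ACU
residue 5: A codons sorted = GCA,GCC,GCG,GCU -> pick last = GCU
residue 6: G codons sorted = GGA,GGC,GGG,GGU -> pick last = GGU
terminator: stop codons sorted = UAA,UAG,UGA -> pick last = UGA

Answer: mRNA: AUGUUGGCUACUGCUGGUUGA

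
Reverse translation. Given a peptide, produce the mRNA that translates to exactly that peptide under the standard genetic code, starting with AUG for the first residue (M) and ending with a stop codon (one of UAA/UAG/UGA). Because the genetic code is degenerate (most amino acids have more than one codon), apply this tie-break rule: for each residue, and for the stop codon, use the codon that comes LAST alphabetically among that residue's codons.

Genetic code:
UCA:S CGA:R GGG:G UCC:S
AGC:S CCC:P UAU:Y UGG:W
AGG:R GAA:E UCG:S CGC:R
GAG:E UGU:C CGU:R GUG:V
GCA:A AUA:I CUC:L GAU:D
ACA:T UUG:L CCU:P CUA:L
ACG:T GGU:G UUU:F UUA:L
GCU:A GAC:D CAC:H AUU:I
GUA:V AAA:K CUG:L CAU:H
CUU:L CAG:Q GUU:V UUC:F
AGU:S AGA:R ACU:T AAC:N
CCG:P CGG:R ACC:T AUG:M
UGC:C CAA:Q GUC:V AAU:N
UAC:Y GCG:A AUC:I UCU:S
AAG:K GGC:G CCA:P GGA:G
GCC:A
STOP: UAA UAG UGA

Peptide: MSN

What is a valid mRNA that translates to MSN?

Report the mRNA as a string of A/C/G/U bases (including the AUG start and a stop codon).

residue 1: M -> AUG (start codon)
residue 2: S codons sorted = AGC,AGU,UCA,UCC,UCG,UCU -> pick last = UCU
residue 3: N codons sorted = AAC,AAU -> pick last = AAU
terminator: stop codons sorted = UAA,UAG,UGA -> pick last = UGA

Answer: mRNA: AUGUCUAAUUGA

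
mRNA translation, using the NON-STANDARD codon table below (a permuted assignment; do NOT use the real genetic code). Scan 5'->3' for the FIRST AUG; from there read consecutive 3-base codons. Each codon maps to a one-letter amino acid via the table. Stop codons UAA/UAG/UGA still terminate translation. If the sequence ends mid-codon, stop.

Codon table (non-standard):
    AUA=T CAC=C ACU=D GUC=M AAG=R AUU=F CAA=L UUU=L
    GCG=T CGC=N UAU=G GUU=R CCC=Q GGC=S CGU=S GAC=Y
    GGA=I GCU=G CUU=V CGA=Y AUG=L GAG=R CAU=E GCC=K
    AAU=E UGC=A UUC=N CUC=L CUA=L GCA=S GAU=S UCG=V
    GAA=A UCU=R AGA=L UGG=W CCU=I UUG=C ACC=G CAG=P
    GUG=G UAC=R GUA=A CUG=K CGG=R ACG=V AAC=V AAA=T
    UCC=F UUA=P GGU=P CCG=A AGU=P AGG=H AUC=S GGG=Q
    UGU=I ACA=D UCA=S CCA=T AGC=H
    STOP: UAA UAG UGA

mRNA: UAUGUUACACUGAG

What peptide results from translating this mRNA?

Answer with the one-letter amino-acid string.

Answer: LPC

Derivation:
start AUG at pos 1
pos 1: AUG -> L; peptide=L
pos 4: UUA -> P; peptide=LP
pos 7: CAC -> C; peptide=LPC
pos 10: UGA -> STOP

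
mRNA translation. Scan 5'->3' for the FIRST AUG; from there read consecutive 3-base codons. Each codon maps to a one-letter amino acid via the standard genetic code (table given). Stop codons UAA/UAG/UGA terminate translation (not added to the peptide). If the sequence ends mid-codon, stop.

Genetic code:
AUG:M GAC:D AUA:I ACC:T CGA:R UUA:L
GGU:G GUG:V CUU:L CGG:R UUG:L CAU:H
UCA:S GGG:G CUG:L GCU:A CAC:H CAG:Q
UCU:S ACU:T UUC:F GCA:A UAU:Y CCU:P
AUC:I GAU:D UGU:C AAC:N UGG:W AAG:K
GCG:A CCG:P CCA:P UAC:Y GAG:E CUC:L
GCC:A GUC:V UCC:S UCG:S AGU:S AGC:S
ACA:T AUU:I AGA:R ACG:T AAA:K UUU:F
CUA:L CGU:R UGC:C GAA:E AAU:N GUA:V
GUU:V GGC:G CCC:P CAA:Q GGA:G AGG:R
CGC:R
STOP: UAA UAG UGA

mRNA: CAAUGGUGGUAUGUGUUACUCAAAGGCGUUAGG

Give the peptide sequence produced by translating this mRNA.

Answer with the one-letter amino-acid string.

start AUG at pos 2
pos 2: AUG -> M; peptide=M
pos 5: GUG -> V; peptide=MV
pos 8: GUA -> V; peptide=MVV
pos 11: UGU -> C; peptide=MVVC
pos 14: GUU -> V; peptide=MVVCV
pos 17: ACU -> T; peptide=MVVCVT
pos 20: CAA -> Q; peptide=MVVCVTQ
pos 23: AGG -> R; peptide=MVVCVTQR
pos 26: CGU -> R; peptide=MVVCVTQRR
pos 29: UAG -> STOP

Answer: MVVCVTQRR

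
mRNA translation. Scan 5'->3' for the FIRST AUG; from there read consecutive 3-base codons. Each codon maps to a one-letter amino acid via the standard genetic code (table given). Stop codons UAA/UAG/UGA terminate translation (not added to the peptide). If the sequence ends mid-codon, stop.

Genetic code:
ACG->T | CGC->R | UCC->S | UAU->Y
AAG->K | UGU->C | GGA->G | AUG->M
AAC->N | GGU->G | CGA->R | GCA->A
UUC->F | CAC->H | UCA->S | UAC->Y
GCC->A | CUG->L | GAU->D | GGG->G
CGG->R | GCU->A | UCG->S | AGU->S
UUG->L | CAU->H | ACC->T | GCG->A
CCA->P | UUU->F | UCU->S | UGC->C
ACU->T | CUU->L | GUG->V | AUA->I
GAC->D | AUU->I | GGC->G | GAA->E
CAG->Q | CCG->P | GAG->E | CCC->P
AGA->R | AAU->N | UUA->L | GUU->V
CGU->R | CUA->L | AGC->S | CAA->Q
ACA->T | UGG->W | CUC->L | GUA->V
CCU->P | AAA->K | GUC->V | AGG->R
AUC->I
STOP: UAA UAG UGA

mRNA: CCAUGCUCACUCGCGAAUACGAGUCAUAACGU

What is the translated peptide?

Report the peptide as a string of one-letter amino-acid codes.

Answer: MLTREYES

Derivation:
start AUG at pos 2
pos 2: AUG -> M; peptide=M
pos 5: CUC -> L; peptide=ML
pos 8: ACU -> T; peptide=MLT
pos 11: CGC -> R; peptide=MLTR
pos 14: GAA -> E; peptide=MLTRE
pos 17: UAC -> Y; peptide=MLTREY
pos 20: GAG -> E; peptide=MLTREYE
pos 23: UCA -> S; peptide=MLTREYES
pos 26: UAA -> STOP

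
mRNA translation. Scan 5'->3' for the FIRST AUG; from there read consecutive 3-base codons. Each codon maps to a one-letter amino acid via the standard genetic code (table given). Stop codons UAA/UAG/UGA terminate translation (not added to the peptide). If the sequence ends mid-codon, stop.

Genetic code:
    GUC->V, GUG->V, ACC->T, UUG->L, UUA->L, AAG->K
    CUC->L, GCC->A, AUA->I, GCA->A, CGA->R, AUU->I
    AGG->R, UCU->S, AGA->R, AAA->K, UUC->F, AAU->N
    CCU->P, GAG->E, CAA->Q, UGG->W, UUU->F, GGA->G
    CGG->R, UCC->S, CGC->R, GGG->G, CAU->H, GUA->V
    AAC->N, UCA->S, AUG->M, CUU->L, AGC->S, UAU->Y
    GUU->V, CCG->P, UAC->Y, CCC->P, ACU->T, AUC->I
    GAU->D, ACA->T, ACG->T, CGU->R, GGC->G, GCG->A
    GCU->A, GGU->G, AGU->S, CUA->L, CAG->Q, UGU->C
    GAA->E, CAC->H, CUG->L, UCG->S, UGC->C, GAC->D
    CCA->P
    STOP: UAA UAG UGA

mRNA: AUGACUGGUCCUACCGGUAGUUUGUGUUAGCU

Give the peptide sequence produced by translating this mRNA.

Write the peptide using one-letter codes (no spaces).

Answer: MTGPTGSLC

Derivation:
start AUG at pos 0
pos 0: AUG -> M; peptide=M
pos 3: ACU -> T; peptide=MT
pos 6: GGU -> G; peptide=MTG
pos 9: CCU -> P; peptide=MTGP
pos 12: ACC -> T; peptide=MTGPT
pos 15: GGU -> G; peptide=MTGPTG
pos 18: AGU -> S; peptide=MTGPTGS
pos 21: UUG -> L; peptide=MTGPTGSL
pos 24: UGU -> C; peptide=MTGPTGSLC
pos 27: UAG -> STOP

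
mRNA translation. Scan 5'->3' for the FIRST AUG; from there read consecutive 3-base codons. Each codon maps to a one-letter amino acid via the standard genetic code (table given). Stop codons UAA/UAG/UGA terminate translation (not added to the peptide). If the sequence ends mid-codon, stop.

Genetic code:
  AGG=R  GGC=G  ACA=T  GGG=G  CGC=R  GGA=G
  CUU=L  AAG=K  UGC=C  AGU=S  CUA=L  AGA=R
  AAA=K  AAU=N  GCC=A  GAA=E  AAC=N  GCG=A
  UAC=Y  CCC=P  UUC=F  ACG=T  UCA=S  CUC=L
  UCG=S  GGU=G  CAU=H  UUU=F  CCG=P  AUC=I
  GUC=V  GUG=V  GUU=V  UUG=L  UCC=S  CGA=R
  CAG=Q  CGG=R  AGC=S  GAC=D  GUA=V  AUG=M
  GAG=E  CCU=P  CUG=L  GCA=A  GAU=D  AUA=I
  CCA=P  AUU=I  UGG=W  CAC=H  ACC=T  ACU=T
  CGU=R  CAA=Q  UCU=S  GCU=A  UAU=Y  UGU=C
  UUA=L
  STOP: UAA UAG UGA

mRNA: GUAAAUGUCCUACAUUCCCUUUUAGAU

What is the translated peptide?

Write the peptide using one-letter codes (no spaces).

Answer: MSYIPF

Derivation:
start AUG at pos 4
pos 4: AUG -> M; peptide=M
pos 7: UCC -> S; peptide=MS
pos 10: UAC -> Y; peptide=MSY
pos 13: AUU -> I; peptide=MSYI
pos 16: CCC -> P; peptide=MSYIP
pos 19: UUU -> F; peptide=MSYIPF
pos 22: UAG -> STOP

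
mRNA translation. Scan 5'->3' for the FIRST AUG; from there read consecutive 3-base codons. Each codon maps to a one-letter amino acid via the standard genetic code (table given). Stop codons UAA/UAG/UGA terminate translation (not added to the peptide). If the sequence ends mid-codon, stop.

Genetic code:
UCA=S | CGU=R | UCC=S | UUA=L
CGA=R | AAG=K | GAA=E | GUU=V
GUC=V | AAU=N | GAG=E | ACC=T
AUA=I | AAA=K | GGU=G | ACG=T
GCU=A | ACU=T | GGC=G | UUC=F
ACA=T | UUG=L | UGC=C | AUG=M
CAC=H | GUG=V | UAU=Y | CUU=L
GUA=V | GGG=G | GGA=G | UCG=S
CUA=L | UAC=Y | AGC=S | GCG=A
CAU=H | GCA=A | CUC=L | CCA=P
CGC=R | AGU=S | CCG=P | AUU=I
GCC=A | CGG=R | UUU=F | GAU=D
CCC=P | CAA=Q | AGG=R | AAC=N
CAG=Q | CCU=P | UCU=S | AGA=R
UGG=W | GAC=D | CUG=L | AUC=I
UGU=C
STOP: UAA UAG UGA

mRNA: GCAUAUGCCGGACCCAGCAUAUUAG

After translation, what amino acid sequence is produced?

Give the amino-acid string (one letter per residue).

start AUG at pos 4
pos 4: AUG -> M; peptide=M
pos 7: CCG -> P; peptide=MP
pos 10: GAC -> D; peptide=MPD
pos 13: CCA -> P; peptide=MPDP
pos 16: GCA -> A; peptide=MPDPA
pos 19: UAU -> Y; peptide=MPDPAY
pos 22: UAG -> STOP

Answer: MPDPAY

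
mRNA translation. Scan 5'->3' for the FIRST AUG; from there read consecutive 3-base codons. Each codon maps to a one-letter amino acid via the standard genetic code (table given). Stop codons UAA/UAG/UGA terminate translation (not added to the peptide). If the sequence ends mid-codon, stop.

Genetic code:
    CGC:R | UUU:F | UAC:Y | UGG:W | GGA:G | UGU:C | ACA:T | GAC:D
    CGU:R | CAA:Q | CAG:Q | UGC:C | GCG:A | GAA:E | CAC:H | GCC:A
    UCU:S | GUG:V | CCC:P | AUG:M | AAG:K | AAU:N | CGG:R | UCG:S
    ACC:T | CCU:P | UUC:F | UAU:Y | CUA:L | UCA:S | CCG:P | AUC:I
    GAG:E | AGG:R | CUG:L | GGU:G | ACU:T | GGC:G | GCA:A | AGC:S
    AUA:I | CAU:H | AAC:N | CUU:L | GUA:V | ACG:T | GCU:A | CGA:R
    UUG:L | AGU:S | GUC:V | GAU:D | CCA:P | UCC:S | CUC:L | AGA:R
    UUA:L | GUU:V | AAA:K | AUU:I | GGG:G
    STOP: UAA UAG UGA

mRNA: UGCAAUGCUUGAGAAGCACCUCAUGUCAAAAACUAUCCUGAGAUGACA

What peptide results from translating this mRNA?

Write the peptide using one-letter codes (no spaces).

start AUG at pos 4
pos 4: AUG -> M; peptide=M
pos 7: CUU -> L; peptide=ML
pos 10: GAG -> E; peptide=MLE
pos 13: AAG -> K; peptide=MLEK
pos 16: CAC -> H; peptide=MLEKH
pos 19: CUC -> L; peptide=MLEKHL
pos 22: AUG -> M; peptide=MLEKHLM
pos 25: UCA -> S; peptide=MLEKHLMS
pos 28: AAA -> K; peptide=MLEKHLMSK
pos 31: ACU -> T; peptide=MLEKHLMSKT
pos 34: AUC -> I; peptide=MLEKHLMSKTI
pos 37: CUG -> L; peptide=MLEKHLMSKTIL
pos 40: AGA -> R; peptide=MLEKHLMSKTILR
pos 43: UGA -> STOP

Answer: MLEKHLMSKTILR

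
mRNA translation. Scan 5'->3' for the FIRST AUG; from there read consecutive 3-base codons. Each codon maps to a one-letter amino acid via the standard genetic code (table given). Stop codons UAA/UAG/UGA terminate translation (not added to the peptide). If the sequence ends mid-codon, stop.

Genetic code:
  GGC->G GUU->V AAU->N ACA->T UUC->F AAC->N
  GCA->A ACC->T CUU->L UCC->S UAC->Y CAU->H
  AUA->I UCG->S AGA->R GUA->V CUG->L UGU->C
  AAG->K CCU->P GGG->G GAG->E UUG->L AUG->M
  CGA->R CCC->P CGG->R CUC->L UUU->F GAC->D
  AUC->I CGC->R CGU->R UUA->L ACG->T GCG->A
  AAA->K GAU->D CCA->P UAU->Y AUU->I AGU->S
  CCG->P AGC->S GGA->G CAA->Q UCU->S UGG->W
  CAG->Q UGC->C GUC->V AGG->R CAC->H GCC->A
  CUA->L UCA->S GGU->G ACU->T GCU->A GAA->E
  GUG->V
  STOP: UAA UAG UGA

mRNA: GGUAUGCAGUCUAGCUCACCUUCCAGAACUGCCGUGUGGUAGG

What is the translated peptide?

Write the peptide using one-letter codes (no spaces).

start AUG at pos 3
pos 3: AUG -> M; peptide=M
pos 6: CAG -> Q; peptide=MQ
pos 9: UCU -> S; peptide=MQS
pos 12: AGC -> S; peptide=MQSS
pos 15: UCA -> S; peptide=MQSSS
pos 18: CCU -> P; peptide=MQSSSP
pos 21: UCC -> S; peptide=MQSSSPS
pos 24: AGA -> R; peptide=MQSSSPSR
pos 27: ACU -> T; peptide=MQSSSPSRT
pos 30: GCC -> A; peptide=MQSSSPSRTA
pos 33: GUG -> V; peptide=MQSSSPSRTAV
pos 36: UGG -> W; peptide=MQSSSPSRTAVW
pos 39: UAG -> STOP

Answer: MQSSSPSRTAVW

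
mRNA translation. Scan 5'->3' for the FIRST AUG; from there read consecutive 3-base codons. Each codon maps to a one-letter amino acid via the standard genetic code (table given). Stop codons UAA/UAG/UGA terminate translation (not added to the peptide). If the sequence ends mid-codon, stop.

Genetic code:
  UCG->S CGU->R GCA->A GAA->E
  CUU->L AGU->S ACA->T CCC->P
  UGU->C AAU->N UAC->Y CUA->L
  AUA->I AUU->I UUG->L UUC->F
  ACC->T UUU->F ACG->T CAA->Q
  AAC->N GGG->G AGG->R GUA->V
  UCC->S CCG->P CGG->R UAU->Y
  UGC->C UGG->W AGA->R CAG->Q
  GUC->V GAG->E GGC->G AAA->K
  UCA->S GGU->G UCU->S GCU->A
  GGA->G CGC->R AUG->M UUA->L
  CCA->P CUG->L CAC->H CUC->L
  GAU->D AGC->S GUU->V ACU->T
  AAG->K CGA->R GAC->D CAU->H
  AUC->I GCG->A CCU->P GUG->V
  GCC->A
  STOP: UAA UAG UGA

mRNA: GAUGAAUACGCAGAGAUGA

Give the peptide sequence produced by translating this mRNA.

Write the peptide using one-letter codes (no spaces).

start AUG at pos 1
pos 1: AUG -> M; peptide=M
pos 4: AAU -> N; peptide=MN
pos 7: ACG -> T; peptide=MNT
pos 10: CAG -> Q; peptide=MNTQ
pos 13: AGA -> R; peptide=MNTQR
pos 16: UGA -> STOP

Answer: MNTQR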